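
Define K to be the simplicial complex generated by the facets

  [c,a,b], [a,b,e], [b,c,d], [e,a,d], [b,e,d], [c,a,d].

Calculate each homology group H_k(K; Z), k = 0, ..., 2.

Fix the vertex order a < b < c < d < e and write every simplex with vertices in increasing order. Then dim K = 2 and the simplices of K are:

  0-simplices (5): a, b, c, d, e
  1-simplices (9): ab, ac, ad, ae, bc, bd, be, cd, de
  2-simplices (6): abc, abe, acd, ade, bcd, bde

so the chain groups are C_0 ≅ Z^5, C_1 ≅ Z^9, C_2 ≅ Z^6.

The boundary map ∂_1: C_1 → C_0 is given by ∂[p,q] = [q] − [p].
This gives a 5×9 integer matrix of rank 4; reducing to Smith normal form yields diagonal entries (1,1,1,1).

The boundary map ∂_2: C_2 → C_1 acts by ∂[p,q,r] = [q,r] − [p,r] + [p,q]. For instance
  ∂abe = be − ae + ab,
  ∂abc = bc − ac + ab.
The 9×6 boundary matrix has rank 5 and Smith normal form diag(1,1,1,1,1).

From H_k ≅ ker(∂_k) / im(∂_{k+1}) we obtain:

  H_0: rank C_0 − rank ∂_1 = 5 − 4 = 1, and the invariant factors of ∂_1 are all 1, so H_0 ≅ Z.
  H_1: rank ker ∂_1 − rank ∂_2 = (9 − 4) − 5 = 0, and the invariant factors of ∂_2 are all 1, so H_1 ≅ 0.
  H_2: rank ker ∂_2 − rank ∂_3 = (6 − 5) − 0 = 1, and there is no ∂_3, so H_2 ≅ Z.

As a check, the Euler characteristic is 5 − 9 + 6 = 2, which agrees with 1 − 0 + 1 = 2.
(K is a triangulation of the 2-sphere S^2.)

H_0 ≅ Z,  H_1 = 0,  H_2 ≅ Z.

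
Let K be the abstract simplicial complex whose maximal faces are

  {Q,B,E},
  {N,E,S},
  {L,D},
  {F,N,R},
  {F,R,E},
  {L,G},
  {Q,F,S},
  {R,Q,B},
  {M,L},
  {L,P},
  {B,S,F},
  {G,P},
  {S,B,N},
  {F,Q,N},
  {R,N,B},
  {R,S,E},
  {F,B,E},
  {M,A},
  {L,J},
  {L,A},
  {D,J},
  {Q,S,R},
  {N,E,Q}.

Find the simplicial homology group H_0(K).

H_0 ≅ Z^2.

Take the total order A < B < D < E < F < G < J < L < M < N < P < Q < R < S on the vertex set. Then K (dimension 2) consists of the simplices:

  0-simplices (14): A, B, D, E, F, G, J, L, M, N, P, Q, R, S
  1-simplices (30): AL, AM, BE, BF, BN, BQ, BR, BS, DJ, DL, EF, EN, EQ, ER, ES, FN, FQ, FR, FS, GL, GP, JL, LM, LP, NQ, NR, NS, QR, QS, RS
  2-simplices (14): BEF, BEQ, BFS, BNR, BNS, BQR, EFR, ENQ, ENS, ERS, FNQ, FNR, FQS, QRS

Hence C_0 ≅ Z^14, C_1 ≅ Z^30, C_2 ≅ Z^14.

Boundary ∂_1: C_1 → C_0 is given by ∂[p,q] = [q] − [p]. For instance
  ∂EF = F − E.
This gives a 14×30 integer matrix of rank 12; reducing to Smith normal form yields diagonal entries (1,1,1,1,1,1,1,1,1,1,1,1).

Boundary ∂_2: C_2 → C_1 acts by ∂[p,q,r] = [q,r] − [p,r] + [p,q]. For instance
  ∂ERS = RS − ES + ER,
  ∂BFS = FS − BS + BF.
This gives a 30×14 integer matrix of rank 13; reducing to Smith normal form yields diagonal entries (1,1,1,1,1,1,1,1,1,1,1,1,1).

From H_k ≅ ker(∂_k) / im(∂_{k+1}) we obtain:

  H_0: rank C_0 − rank ∂_1 = 14 − 12 = 2, and the invariant factors of ∂_1 are all 1, so H_0 ≅ Z^2.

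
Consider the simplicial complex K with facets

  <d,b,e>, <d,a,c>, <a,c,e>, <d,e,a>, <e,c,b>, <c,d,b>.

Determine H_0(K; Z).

Fix the vertex order a < b < c < d < e and write every simplex with vertices in increasing order. Then dim K = 2 and the simplices of K are:

  0-simplices (5): a, b, c, d, e
  1-simplices (9): ac, ad, ae, bc, bd, be, cd, ce, de
  2-simplices (6): acd, ace, ade, bcd, bce, bde

giving chain groups C_0 ≅ Z^5, C_1 ≅ Z^9, C_2 ≅ Z^6.

The boundary map ∂_1: C_1 → C_0 maps an edge to its endpoints' difference, ∂[p,q] = q − p. For instance
  ∂de = e − d.
The resulting 5×9 matrix has rank 4, and its Smith normal form has invariant factors (1,1,1,1).

The boundary map ∂_2: C_2 → C_1 acts by ∂[p,q,r] = [q,r] − [p,r] + [p,q]. For instance
  ∂bde = de − be + bd,
  ∂ace = ce − ae + ac.
The resulting 9×6 matrix has rank 5, and its Smith normal form has invariant factors (1,1,1,1,1).

Reading off H_k = ker ∂_k / im ∂_{k+1}:

  H_0: rank C_0 − rank ∂_1 = 5 − 4 = 1, and the invariant factors of ∂_1 are all 1, so H_0 = Z.

H_0 ≅ Z.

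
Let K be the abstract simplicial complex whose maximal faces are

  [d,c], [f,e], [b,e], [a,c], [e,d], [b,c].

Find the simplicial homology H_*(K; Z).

H_0 = Z,  H_1 = Z.

K has 6 vertices, 6 edges.
rank ∂_0 = 0, rank ∂_1 = 5 ⇒ b_0 = 6 − 0 − 5 = 1; all invariant factors of ∂_1 are 1 so no torsion. So H_0 = Z.
rank ∂_1 = 5, rank ∂_2 = 0 ⇒ b_1 = 6 − 5 − 0 = 1. So H_1 = Z.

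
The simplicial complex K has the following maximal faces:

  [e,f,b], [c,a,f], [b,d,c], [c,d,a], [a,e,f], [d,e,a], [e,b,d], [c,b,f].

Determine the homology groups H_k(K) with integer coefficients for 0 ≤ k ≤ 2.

Fix the vertex order a < b < c < d < e < f and write every simplex with vertices in increasing order. Then dim K = 2 and the simplices of K are:

  0-simplices (6): a, b, c, d, e, f
  1-simplices (12): ac, ad, ae, af, bc, bd, be, bf, cd, cf, de, ef
  2-simplices (8): acd, acf, ade, aef, bcd, bcf, bde, bef

Hence C_0 ≅ Z^6, C_1 ≅ Z^12, C_2 ≅ Z^8.

∂_1: C_1 → C_0 sends each edge [p,q] (with p < q) to q − p. For instance
  ∂ac = c − a.
The 6×12 boundary matrix has rank 5 and Smith normal form diag(1,1,1,1,1).

The boundary map ∂_2: C_2 → C_1 maps a triangle to the signed sum of its edges. For instance
  ∂ade = de − ae + ad,
  ∂bcf = cf − bf + bc.
As a 12×8 matrix over Z this has rank 7, with invariant factors (1,1,1,1,1,1,1).

From H_k ≅ ker(∂_k) / im(∂_{k+1}) we obtain:

  H_0: rank C_0 − rank ∂_1 = 6 − 5 = 1, and the invariant factors of ∂_1 are all 1, so H_0 ≅ Z.
  H_1: rank ker ∂_1 − rank ∂_2 = (12 − 5) − 7 = 0, and the invariant factors of ∂_2 are all 1, so H_1 ≅ 0.
  H_2: rank ker ∂_2 − rank ∂_3 = (8 − 7) − 0 = 1, and there is no ∂_3, so H_2 ≅ Z.

(K is a triangulation of the 2-sphere S^2.)

H_0 ≅ Z,  H_1 = 0,  H_2 ≅ Z.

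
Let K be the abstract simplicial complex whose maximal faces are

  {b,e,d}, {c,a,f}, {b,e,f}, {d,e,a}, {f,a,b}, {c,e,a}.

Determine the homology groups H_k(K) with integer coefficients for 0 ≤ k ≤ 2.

Fix the vertex order a < b < c < d < e < f and write every simplex with vertices in increasing order. Then dim K = 2 and the simplices of K are:

  0-simplices (6): a, b, c, d, e, f
  1-simplices (12): ab, ac, ad, ae, af, bd, be, bf, ce, cf, de, ef
  2-simplices (6): abf, ace, acf, ade, bde, bef

so the chain groups are C_0 ≅ Z^6, C_1 ≅ Z^12, C_2 ≅ Z^6.

The boundary map ∂_1: C_1 → C_0 maps an edge to its endpoints' difference, ∂[p,q] = q − p. For instance
  ∂ac = c − a.
The resulting 6×12 matrix has rank 5, and its Smith normal form has invariant factors (1,1,1,1,1).

Boundary ∂_2: C_2 → C_1 acts by ∂[p,q,r] = [q,r] − [p,r] + [p,q]. For instance
  ∂abf = bf − af + ab,
  ∂ade = de − ae + ad.
As a 12×6 matrix over Z this has rank 6, with invariant factors (1,1,1,1,1,1).

From H_k ≅ ker(∂_k) / im(∂_{k+1}) we obtain:

  H_0: rank C_0 − rank ∂_1 = 6 − 5 = 1, and the invariant factors of ∂_1 are all 1, so H_0 ≅ Z.
  H_1: rank ker ∂_1 − rank ∂_2 = (12 − 5) − 6 = 1, and the invariant factors of ∂_2 are all 1, so H_1 ≅ Z.
  H_2: rank ker ∂_2 − rank ∂_3 = (6 − 6) − 0 = 0, and there is no ∂_3, so H_2 ≅ 0.

H_0 = Z,  H_1 = Z,  H_2 = 0.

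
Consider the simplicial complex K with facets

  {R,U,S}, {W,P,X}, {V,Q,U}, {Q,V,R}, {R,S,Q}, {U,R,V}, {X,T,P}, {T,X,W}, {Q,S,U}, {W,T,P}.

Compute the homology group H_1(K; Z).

We work with the vertex ordering P < Q < R < S < T < U < V < W < X. The simplices of K, each written with vertices in increasing order, are:

  0-simplices (9): P, Q, R, S, T, U, V, W, X
  1-simplices (15): PT, PW, PX, QR, QS, QU, QV, RS, RU, RV, SU, TW, TX, UV, WX
  2-simplices (10): PTW, PTX, PWX, QRS, QRV, QSU, QUV, RSU, RUV, TWX

so the chain groups are C_0 ≅ Z^9, C_1 ≅ Z^15, C_2 ≅ Z^10.

The boundary map ∂_1: C_1 → C_0 is given by ∂[p,q] = [q] − [p]. For instance
  ∂RS = S − R.
The resulting 9×15 matrix has rank 7, and its Smith normal form has invariant factors (1,1,1,1,1,1,1).

The boundary map ∂_2: C_2 → C_1 sends each 2-simplex [p,q,r] to [q,r] − [p,r] + [p,q]. For instance
  ∂RSU = SU − RU + RS,
  ∂TWX = WX − TX + TW.
The resulting 15×10 matrix has rank 8, and its Smith normal form has invariant factors (1,1,1,1,1,1,1,1).

Computing H_k = (kernel of ∂_k) / (image of ∂_{k+1}):

  H_1: rank ker ∂_1 − rank ∂_2 = (15 − 7) − 8 = 0, and the invariant factors of ∂_2 are all 1, so H_1 ≅ 0.

(K is a triangulation of the disjoint union of the 2-sphere S^2 and the 2-sphere S^2.)

H_1 ≅ 0.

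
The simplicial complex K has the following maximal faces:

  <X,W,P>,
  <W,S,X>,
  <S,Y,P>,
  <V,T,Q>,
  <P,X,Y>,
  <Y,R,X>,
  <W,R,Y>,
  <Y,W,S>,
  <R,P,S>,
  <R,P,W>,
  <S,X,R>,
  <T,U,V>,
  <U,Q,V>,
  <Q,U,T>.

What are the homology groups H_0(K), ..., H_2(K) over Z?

Take the total order P < Q < R < S < T < U < V < W < X < Y on the vertex set. Then K (dimension 2) consists of the simplices:

  0-simplices (10): P, Q, R, S, T, U, V, W, X, Y
  1-simplices (21): PR, PS, PW, PX, PY, QT, QU, QV, RS, RW, RX, RY, SW, SX, SY, TU, TV, UV, WX, WY, XY
  2-simplices (14): PRS, PRW, PSY, PWX, PXY, QTU, QTV, QUV, RSX, RWY, RXY, SWX, SWY, TUV

Hence C_0 ≅ Z^10, C_1 ≅ Z^21, C_2 ≅ Z^14.

The boundary map ∂_1: C_1 → C_0 is given by ∂[p,q] = [q] − [p].
The 10×21 boundary matrix has rank 8 and Smith normal form diag(1,1,1,1,1,1,1,1).

The boundary map ∂_2: C_2 → C_1 sends each 2-simplex [p,q,r] to [q,r] − [p,r] + [p,q]. For instance
  ∂QTV = TV − QV + QT,
  ∂RXY = XY − RY + RX.
This gives a 21×14 integer matrix of rank 13; reducing to Smith normal form yields diagonal entries (1,1,1,1,1,1,1,1,1,1,1,1,2).

Now H_k = ker ∂_k / im ∂_{k+1}, so:

  H_0: rank C_0 − rank ∂_1 = 10 − 8 = 2, and the invariant factors of ∂_1 are all 1, so H_0 ≅ Z^2.
  H_1: rank ker ∂_1 − rank ∂_2 = (21 − 8) − 13 = 0, and ∂_2 has invariant factor 2 > 1, so H_1 ≅ Z/2Z.
  H_2: rank ker ∂_2 − rank ∂_3 = (14 − 13) − 0 = 1, and there is no ∂_3, so H_2 ≅ Z.

As a check, the Euler characteristic is 10 − 21 + 14 = 3, which agrees with 2 − 0 + 1 = 3.

H_0 = Z^2,  H_1 = Z/2Z,  H_2 = Z.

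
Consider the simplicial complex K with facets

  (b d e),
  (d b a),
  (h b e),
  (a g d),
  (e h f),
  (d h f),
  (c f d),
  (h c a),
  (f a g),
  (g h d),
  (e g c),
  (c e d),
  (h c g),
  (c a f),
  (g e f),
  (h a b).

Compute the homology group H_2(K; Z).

Order the vertices as a < b < c < d < e < f < g < h. Listing each simplex with vertices in this order, K has dimension 2 with simplices:

  0-simplices (8): a, b, c, d, e, f, g, h
  1-simplices (24): ab, ac, ad, af, ag, ah, bd, be, bh, cd, ce, cf, cg, ch, de, df, dg, dh, ef, eg, eh, fg, fh, gh
  2-simplices (16): abd, abh, acf, ach, adg, afg, bde, beh, cde, cdf, ceg, cgh, dfh, dgh, efg, efh

Hence C_0 ≅ Z^8, C_1 ≅ Z^24, C_2 ≅ Z^16.

The boundary map ∂_1: C_1 → C_0 sends each edge [p,q] (with p < q) to q − p. For instance
  ∂ch = h − c.
The resulting 8×24 matrix has rank 7, and its Smith normal form has invariant factors (1,1,1,1,1,1,1).

The boundary map ∂_2: C_2 → C_1 acts by ∂[p,q,r] = [q,r] − [p,r] + [p,q]. For instance
  ∂cde = de − ce + cd,
  ∂afg = fg − ag + af.
This gives a 24×16 integer matrix of rank 15; reducing to Smith normal form yields diagonal entries (1,1,1,1,1,1,1,1,1,1,1,1,1,1,1).

Now H_k = ker ∂_k / im ∂_{k+1}, so:

  H_2: rank ker ∂_2 − rank ∂_3 = (16 − 15) − 0 = 1, and there is no ∂_3, so H_2 ≅ Z.

H_2 ≅ Z.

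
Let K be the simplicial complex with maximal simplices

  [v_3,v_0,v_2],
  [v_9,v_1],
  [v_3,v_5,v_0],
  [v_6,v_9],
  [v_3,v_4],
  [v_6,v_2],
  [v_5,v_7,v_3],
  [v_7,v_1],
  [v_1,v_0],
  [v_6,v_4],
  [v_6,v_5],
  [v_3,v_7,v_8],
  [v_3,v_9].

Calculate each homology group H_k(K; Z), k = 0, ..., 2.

Order the vertices as v_0 < v_1 < v_2 < v_3 < v_4 < v_5 < v_6 < v_7 < v_8 < v_9. Listing each simplex with vertices in this order, K has dimension 2 with simplices:

  0-simplices (10): [v_0], [v_1], [v_2], [v_3], [v_4], [v_5], [v_6], [v_7], [v_8], [v_9]
  1-simplices (18): (18 of them)
  2-simplices (4): [v_0,v_2,v_3], [v_0,v_3,v_5], [v_3,v_5,v_7], [v_3,v_7,v_8]

so the chain groups are C_0 ≅ Z^10, C_1 ≅ Z^18, C_2 ≅ Z^4.

Boundary ∂_1: C_1 → C_0 sends each edge [p,q] (with p < q) to q − p. For instance
  ∂[v_2,v_3] = [v_3] − [v_2].
This gives a 10×18 integer matrix of rank 9; reducing to Smith normal form yields diagonal entries (1,1,1,1,1,1,1,1,1).

The boundary map ∂_2: C_2 → C_1 sends each 2-simplex [p,q,r] to [q,r] − [p,r] + [p,q]. For instance
  ∂[v_3,v_7,v_8] = [v_7,v_8] − [v_3,v_8] + [v_3,v_7],
  ∂[v_0,v_2,v_3] = [v_2,v_3] − [v_0,v_3] + [v_0,v_2].
As a 18×4 matrix over Z this has rank 4, with invariant factors (1,1,1,1).

Reading off H_k = ker ∂_k / im ∂_{k+1}:

  H_0: rank C_0 − rank ∂_1 = 10 − 9 = 1, and the invariant factors of ∂_1 are all 1, so H_0 = Z.
  H_1: rank ker ∂_1 − rank ∂_2 = (18 − 9) − 4 = 5, and the invariant factors of ∂_2 are all 1, so H_1 = Z^5.
  H_2: rank ker ∂_2 − rank ∂_3 = (4 − 4) − 0 = 0, and there is no ∂_3, so H_2 = 0.

H_0 = Z,  H_1 = Z^5,  H_2 = 0.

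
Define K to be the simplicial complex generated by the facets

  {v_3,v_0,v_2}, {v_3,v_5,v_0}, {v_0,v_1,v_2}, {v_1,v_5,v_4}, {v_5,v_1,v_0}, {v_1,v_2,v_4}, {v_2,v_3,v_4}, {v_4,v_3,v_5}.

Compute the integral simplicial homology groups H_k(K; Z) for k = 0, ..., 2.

H_0 ≅ Z,  H_1 = 0,  H_2 ≅ Z.

K has 6 vertices, 12 edges, 8 triangles.
rank ∂_0 = 0, rank ∂_1 = 5 ⇒ b_0 = 6 − 0 − 5 = 1; all invariant factors of ∂_1 are 1 so no torsion. So H_0 ≅ Z.
rank ∂_1 = 5, rank ∂_2 = 7 ⇒ b_1 = 12 − 5 − 7 = 0; all invariant factors of ∂_2 are 1 so no torsion. So H_1 ≅ 0.
rank ∂_2 = 7, rank ∂_3 = 0 ⇒ b_2 = 8 − 7 − 0 = 1. So H_2 ≅ Z.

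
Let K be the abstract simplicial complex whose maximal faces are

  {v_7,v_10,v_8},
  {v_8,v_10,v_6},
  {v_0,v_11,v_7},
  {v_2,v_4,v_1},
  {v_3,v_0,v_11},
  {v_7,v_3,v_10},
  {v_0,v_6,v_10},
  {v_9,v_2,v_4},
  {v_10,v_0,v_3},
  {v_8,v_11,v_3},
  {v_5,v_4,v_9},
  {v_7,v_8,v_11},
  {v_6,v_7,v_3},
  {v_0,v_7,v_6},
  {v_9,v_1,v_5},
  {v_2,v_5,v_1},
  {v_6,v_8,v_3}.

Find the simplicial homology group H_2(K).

H_2 = 0.

We work with the vertex ordering v_0 < v_1 < v_2 < v_3 < v_4 < v_5 < v_6 < v_7 < v_8 < v_9 < v_10 < v_11. The simplices of K, each written with vertices in increasing order, are:

  0-simplices (12): [v_0], [v_1], [v_2], [v_3], [v_4], [v_5], [v_6], [v_7], [v_8], [v_9], [v_10], [v_11]
  1-simplices (28): (28 of them)
  2-simplices (17): (17 of them)

giving chain groups C_0 ≅ Z^12, C_1 ≅ Z^28, C_2 ≅ Z^17.

Boundary ∂_1: C_1 → C_0 sends each edge [p,q] (with p < q) to q − p. For instance
  ∂[v_2,v_5] = [v_5] − [v_2].
As a 12×28 matrix over Z this has rank 10, with invariant factors (1,1,1,1,1,1,1,1,1,1).

Boundary ∂_2: C_2 → C_1 maps a triangle to the signed sum of its edges. For instance
  ∂[v_4,v_5,v_9] = [v_5,v_9] − [v_4,v_9] + [v_4,v_5],
  ∂[v_3,v_6,v_7] = [v_6,v_7] − [v_3,v_7] + [v_3,v_6].
This gives a 28×17 integer matrix of rank 17; reducing to Smith normal form yields diagonal entries (1,1,1,1,1,1,1,1,1,1,1,1,1,1,1,1,2).

From H_k ≅ ker(∂_k) / im(∂_{k+1}) we obtain:

  H_2: rank ker ∂_2 − rank ∂_3 = (17 − 17) − 0 = 0, and there is no ∂_3, so H_2 = 0.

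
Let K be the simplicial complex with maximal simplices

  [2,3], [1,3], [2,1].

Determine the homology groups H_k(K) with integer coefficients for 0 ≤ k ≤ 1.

H_0 ≅ Z,  H_1 ≅ Z.

Take the total order 1 < 2 < 3 on the vertex set. Then K (dimension 1) consists of the simplices:

  0-simplices (3): [1], [2], [3]
  1-simplices (3): [1,2], [1,3], [2,3]

Hence C_0 ≅ Z^3, C_1 ≅ Z^3.

Boundary ∂_1: C_1 → C_0 maps an edge to its endpoints' difference, ∂[p,q] = q − p. For instance
  ∂[1,3] = [3] − [1].
As a 3×3 matrix over Z this has rank 2, with invariant factors (1,1).

From H_k ≅ ker(∂_k) / im(∂_{k+1}) we obtain:

  H_0: rank C_0 − rank ∂_1 = 3 − 2 = 1, and the invariant factors of ∂_1 are all 1, so H_0 ≅ Z.
  H_1: rank ker ∂_1 − rank ∂_2 = (3 − 2) − 0 = 1, and there is no ∂_2, so H_1 ≅ Z.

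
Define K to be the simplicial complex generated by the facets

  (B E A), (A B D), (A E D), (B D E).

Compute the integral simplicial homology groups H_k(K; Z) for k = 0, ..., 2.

H_0 ≅ Z,  H_1 = 0,  H_2 ≅ Z.

Order the vertices as A < B < D < E. Listing each simplex with vertices in this order, K has dimension 2 with simplices:

  0-simplices (4): A, B, D, E
  1-simplices (6): AB, AD, AE, BD, BE, DE
  2-simplices (4): ABD, ABE, ADE, BDE

so the chain groups are C_0 ≅ Z^4, C_1 ≅ Z^6, C_2 ≅ Z^4.

∂_1: C_1 → C_0 maps an edge to its endpoints' difference, ∂[p,q] = q − p. For instance
  ∂BD = D − B.
This gives a 4×6 integer matrix of rank 3; reducing to Smith normal form yields diagonal entries (1,1,1).

∂_2: C_2 → C_1 sends each 2-simplex [p,q,r] to [q,r] − [p,r] + [p,q]. For instance
  ∂ABD = BD − AD + AB,
  ∂BDE = DE − BE + BD.
As a 6×4 matrix over Z this has rank 3, with invariant factors (1,1,1).

Computing H_k = (kernel of ∂_k) / (image of ∂_{k+1}):

  H_0: rank C_0 − rank ∂_1 = 4 − 3 = 1, and the invariant factors of ∂_1 are all 1, so H_0 ≅ Z.
  H_1: rank ker ∂_1 − rank ∂_2 = (6 − 3) − 3 = 0, and the invariant factors of ∂_2 are all 1, so H_1 ≅ 0.
  H_2: rank ker ∂_2 − rank ∂_3 = (4 − 3) − 0 = 1, and there is no ∂_3, so H_2 ≅ Z.

As a check, the Euler characteristic is 4 − 6 + 4 = 2, which agrees with 1 − 0 + 1 = 2.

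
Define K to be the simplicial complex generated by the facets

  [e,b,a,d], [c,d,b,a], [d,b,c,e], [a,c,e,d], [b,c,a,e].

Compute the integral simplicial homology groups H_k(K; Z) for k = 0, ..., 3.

H_0 = Z,  H_1 = 0,  H_2 = 0,  H_3 = Z.

We work with the vertex ordering a < b < c < d < e. The simplices of K, each written with vertices in increasing order, are:

  0-simplices (5): a, b, c, d, e
  1-simplices (10): ab, ac, ad, ae, bc, bd, be, cd, ce, de
  2-simplices (10): abc, abd, abe, acd, ace, ade, bcd, bce, bde, cde
  3-simplices (5): abcd, abce, abde, acde, bcde

Hence C_0 ≅ Z^5, C_1 ≅ Z^10, C_2 ≅ Z^10, C_3 ≅ Z^5.

∂_1: C_1 → C_0 is given by ∂[p,q] = [q] − [p].
The resulting 5×10 matrix has rank 4, and its Smith normal form has invariant factors (1,1,1,1).

The boundary map ∂_2: C_2 → C_1 sends each 2-simplex [p,q,r] to [q,r] − [p,r] + [p,q]. For instance
  ∂cde = de − ce + cd,
  ∂bce = ce − be + bc.
The 10×10 boundary matrix has rank 6 and Smith normal form diag(1,1,1,1,1,1).

The boundary map ∂_3: C_3 → C_2 sends each 3-simplex σ to the alternating sum Σ_i (−1)^i (σ with its i-th vertex removed). For instance
  ∂bcde = cde − bde + bce − bcd,
  ∂abce = bce − ace + abe − abc.
The 10×5 boundary matrix has rank 4 and Smith normal form diag(1,1,1,1).

Computing H_k = (kernel of ∂_k) / (image of ∂_{k+1}):

  H_0: rank C_0 − rank ∂_1 = 5 − 4 = 1, and the invariant factors of ∂_1 are all 1, so H_0 = Z.
  H_1: rank ker ∂_1 − rank ∂_2 = (10 − 4) − 6 = 0, and the invariant factors of ∂_2 are all 1, so H_1 = 0.
  H_2: rank ker ∂_2 − rank ∂_3 = (10 − 6) − 4 = 0, and the invariant factors of ∂_3 are all 1, so H_2 = 0.
  H_3: rank ker ∂_3 − rank ∂_4 = (5 − 4) − 0 = 1, and there is no ∂_4, so H_3 = Z.

(K is a triangulation of the 3-sphere S^3.)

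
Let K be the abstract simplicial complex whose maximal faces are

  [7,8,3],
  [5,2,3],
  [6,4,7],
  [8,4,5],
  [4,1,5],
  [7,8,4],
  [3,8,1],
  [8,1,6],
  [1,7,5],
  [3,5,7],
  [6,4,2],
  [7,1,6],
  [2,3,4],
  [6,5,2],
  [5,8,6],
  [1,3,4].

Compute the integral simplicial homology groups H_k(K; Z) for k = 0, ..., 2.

K has 8 vertices, 24 edges, 16 triangles.
rank ∂_0 = 0, rank ∂_1 = 7 ⇒ b_0 = 8 − 0 − 7 = 1; all invariant factors of ∂_1 are 1 so no torsion. So H_0 ≅ Z.
rank ∂_1 = 7, rank ∂_2 = 15 ⇒ b_1 = 24 − 7 − 15 = 2; all invariant factors of ∂_2 are 1 so no torsion. So H_1 ≅ Z^2.
rank ∂_2 = 15, rank ∂_3 = 0 ⇒ b_2 = 16 − 15 − 0 = 1. So H_2 ≅ Z.

H_0 = Z,  H_1 = Z^2,  H_2 = Z.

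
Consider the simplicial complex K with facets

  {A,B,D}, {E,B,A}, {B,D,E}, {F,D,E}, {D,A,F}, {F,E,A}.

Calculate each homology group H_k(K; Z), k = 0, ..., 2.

Order the vertices as A < B < D < E < F. Listing each simplex with vertices in this order, K has dimension 2 with simplices:

  0-simplices (5): A, B, D, E, F
  1-simplices (9): AB, AD, AE, AF, BD, BE, DE, DF, EF
  2-simplices (6): ABD, ABE, ADF, AEF, BDE, DEF

so the chain groups are C_0 ≅ Z^5, C_1 ≅ Z^9, C_2 ≅ Z^6.

∂_1: C_1 → C_0 sends each edge [p,q] (with p < q) to q − p. For instance
  ∂EF = F − E.
This gives a 5×9 integer matrix of rank 4; reducing to Smith normal form yields diagonal entries (1,1,1,1).

The boundary map ∂_2: C_2 → C_1 acts by ∂[p,q,r] = [q,r] − [p,r] + [p,q]. For instance
  ∂AEF = EF − AF + AE,
  ∂ABE = BE − AE + AB.
The 9×6 boundary matrix has rank 5 and Smith normal form diag(1,1,1,1,1).

Computing H_k = (kernel of ∂_k) / (image of ∂_{k+1}):

  H_0: rank C_0 − rank ∂_1 = 5 − 4 = 1, and the invariant factors of ∂_1 are all 1, so H_0 ≅ Z.
  H_1: rank ker ∂_1 − rank ∂_2 = (9 − 4) − 5 = 0, and the invariant factors of ∂_2 are all 1, so H_1 ≅ 0.
  H_2: rank ker ∂_2 − rank ∂_3 = (6 − 5) − 0 = 1, and there is no ∂_3, so H_2 ≅ Z.

(K is a triangulation of the 2-sphere S^2.)

H_0 = Z,  H_1 = 0,  H_2 = Z.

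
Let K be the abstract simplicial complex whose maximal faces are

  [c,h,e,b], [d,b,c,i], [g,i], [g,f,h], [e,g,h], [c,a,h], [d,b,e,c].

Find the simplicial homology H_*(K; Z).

Fix the vertex order a < b < c < d < e < f < g < h < i and write every simplex with vertices in increasing order. Then dim K = 3 and the simplices of K are:

  0-simplices (9): a, b, c, d, e, f, g, h, i
  1-simplices (19): ac, ah, bc, bd, be, bh, bi, cd, ce, ch, ci, de, di, eg, eh, fg, fh, gh, gi
  2-simplices (13): ach, bcd, bce, bch, bci, bde, bdi, beh, cde, cdi, ceh, egh, fgh
  3-simplices (3): bcde, bcdi, bceh

giving chain groups C_0 ≅ Z^9, C_1 ≅ Z^19, C_2 ≅ Z^13, C_3 ≅ Z^3.

Boundary ∂_1: C_1 → C_0 is given by ∂[p,q] = [q] − [p].
This gives a 9×19 integer matrix of rank 8; reducing to Smith normal form yields diagonal entries (1,1,1,1,1,1,1,1).

Boundary ∂_2: C_2 → C_1 maps a triangle to the signed sum of its edges. For instance
  ∂bce = ce − be + bc,
  ∂ach = ch − ah + ac.
This gives a 19×13 integer matrix of rank 10; reducing to Smith normal form yields diagonal entries (1,1,1,1,1,1,1,1,1,1).

Boundary ∂_3: C_3 → C_2 sends each 3-simplex σ to the alternating sum Σ_i (−1)^i (σ with its i-th vertex removed). For instance
  ∂bcdi = cdi − bdi + bci − bcd,
  ∂bcde = cde − bde + bce − bcd.
The 13×3 boundary matrix has rank 3 and Smith normal form diag(1,1,1).

Reading off H_k = ker ∂_k / im ∂_{k+1}:

  H_0: rank C_0 − rank ∂_1 = 9 − 8 = 1, and the invariant factors of ∂_1 are all 1, so H_0 = Z.
  H_1: rank ker ∂_1 − rank ∂_2 = (19 − 8) − 10 = 1, and the invariant factors of ∂_2 are all 1, so H_1 = Z.
  H_2: rank ker ∂_2 − rank ∂_3 = (13 − 10) − 3 = 0, and the invariant factors of ∂_3 are all 1, so H_2 = 0.
  H_3: rank ker ∂_3 − rank ∂_4 = (3 − 3) − 0 = 0, and there is no ∂_4, so H_3 = 0.

As a check, the Euler characteristic is 9 − 19 + 13 − 3 = 0, which agrees with 1 − 1 + 0 − 0 = 0.

H_0 ≅ Z,  H_1 ≅ Z,  H_2 = 0,  H_3 = 0.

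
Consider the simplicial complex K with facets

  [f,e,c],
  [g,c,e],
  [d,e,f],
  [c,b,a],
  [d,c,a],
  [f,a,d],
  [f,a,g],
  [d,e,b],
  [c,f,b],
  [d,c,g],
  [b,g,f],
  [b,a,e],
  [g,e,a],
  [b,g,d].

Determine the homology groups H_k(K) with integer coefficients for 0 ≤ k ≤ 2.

H_0 ≅ Z,  H_1 ≅ Z^2,  H_2 ≅ Z.

Order the vertices as a < b < c < d < e < f < g. Listing each simplex with vertices in this order, K has dimension 2 with simplices:

  0-simplices (7): a, b, c, d, e, f, g
  1-simplices (21): ab, ac, ad, ae, af, ag, bc, bd, be, bf, bg, cd, ce, cf, cg, de, df, dg, ef, eg, fg
  2-simplices (14): abc, abe, acd, adf, aeg, afg, bcf, bde, bdg, bfg, cdg, cef, ceg, def

giving chain groups C_0 ≅ Z^7, C_1 ≅ Z^21, C_2 ≅ Z^14.

Boundary ∂_1: C_1 → C_0 maps an edge to its endpoints' difference, ∂[p,q] = q − p. For instance
  ∂bf = f − b.
As a 7×21 matrix over Z this has rank 6, with invariant factors (1,1,1,1,1,1).

∂_2: C_2 → C_1 sends each 2-simplex [p,q,r] to [q,r] − [p,r] + [p,q]. For instance
  ∂bde = de − be + bd,
  ∂abe = be − ae + ab.
The resulting 21×14 matrix has rank 13, and its Smith normal form has invariant factors (1,1,1,1,1,1,1,1,1,1,1,1,1).

Computing H_k = (kernel of ∂_k) / (image of ∂_{k+1}):

  H_0: rank C_0 − rank ∂_1 = 7 − 6 = 1, and the invariant factors of ∂_1 are all 1, so H_0 = Z.
  H_1: rank ker ∂_1 − rank ∂_2 = (21 − 6) − 13 = 2, and the invariant factors of ∂_2 are all 1, so H_1 = Z^2.
  H_2: rank ker ∂_2 − rank ∂_3 = (14 − 13) − 0 = 1, and there is no ∂_3, so H_2 = Z.

(K is a triangulation of the torus T^2.)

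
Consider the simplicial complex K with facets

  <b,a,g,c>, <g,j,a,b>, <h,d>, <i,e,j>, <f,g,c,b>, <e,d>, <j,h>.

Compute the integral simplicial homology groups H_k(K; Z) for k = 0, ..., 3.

We work with the vertex ordering a < b < c < d < e < f < g < h < i < j. The simplices of K, each written with vertices in increasing order, are:

  0-simplices (10): a, b, c, d, e, f, g, h, i, j
  1-simplices (18): ab, ac, ag, aj, bc, bf, bg, bj, cf, cg, de, dh, ei, ej, fg, gj, hj, ij
  2-simplices (11): abc, abg, abj, acg, agj, bcf, bcg, bfg, bgj, cfg, eij
  3-simplices (3): abcg, abgj, bcfg

so the chain groups are C_0 ≅ Z^10, C_1 ≅ Z^18, C_2 ≅ Z^11, C_3 ≅ Z^3.

∂_1: C_1 → C_0 sends each edge [p,q] (with p < q) to q − p.
As a 10×18 matrix over Z this has rank 9, with invariant factors (1,1,1,1,1,1,1,1,1).

∂_2: C_2 → C_1 acts by ∂[p,q,r] = [q,r] − [p,r] + [p,q]. For instance
  ∂bcg = cg − bg + bc,
  ∂acg = cg − ag + ac.
The resulting 18×11 matrix has rank 8, and its Smith normal form has invariant factors (1,1,1,1,1,1,1,1).

Boundary ∂_3: C_3 → C_2 sends each 3-simplex σ to the alternating sum Σ_i (−1)^i (σ with its i-th vertex removed). For instance
  ∂abgj = bgj − agj + abj − abg,
  ∂bcfg = cfg − bfg + bcg − bcf.
This gives a 11×3 integer matrix of rank 3; reducing to Smith normal form yields diagonal entries (1,1,1).

Computing H_k = (kernel of ∂_k) / (image of ∂_{k+1}):

  H_0: rank C_0 − rank ∂_1 = 10 − 9 = 1, and the invariant factors of ∂_1 are all 1, so H_0 = Z.
  H_1: rank ker ∂_1 − rank ∂_2 = (18 − 9) − 8 = 1, and the invariant factors of ∂_2 are all 1, so H_1 = Z.
  H_2: rank ker ∂_2 − rank ∂_3 = (11 − 8) − 3 = 0, and the invariant factors of ∂_3 are all 1, so H_2 = 0.
  H_3: rank ker ∂_3 − rank ∂_4 = (3 − 3) − 0 = 0, and there is no ∂_4, so H_3 = 0.

H_0 = Z,  H_1 = Z,  H_2 = 0,  H_3 = 0.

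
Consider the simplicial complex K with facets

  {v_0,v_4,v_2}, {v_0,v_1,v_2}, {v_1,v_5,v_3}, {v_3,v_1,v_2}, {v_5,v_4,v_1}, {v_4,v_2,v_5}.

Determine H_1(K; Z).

Fix the vertex order v_0 < v_1 < v_2 < v_3 < v_4 < v_5 and write every simplex with vertices in increasing order. Then dim K = 2 and the simplices of K are:

  0-simplices (6): [v_0], [v_1], [v_2], [v_3], [v_4], [v_5]
  1-simplices (12): [v_0,v_1], [v_0,v_2], [v_0,v_4], [v_1,v_2], [v_1,v_3], [v_1,v_4], [v_1,v_5], [v_2,v_3], [v_2,v_4], [v_2,v_5], [v_3,v_5], [v_4,v_5]
  2-simplices (6): [v_0,v_1,v_2], [v_0,v_2,v_4], [v_1,v_2,v_3], [v_1,v_3,v_5], [v_1,v_4,v_5], [v_2,v_4,v_5]

giving chain groups C_0 ≅ Z^6, C_1 ≅ Z^12, C_2 ≅ Z^6.

∂_1: C_1 → C_0 is given by ∂[p,q] = [q] − [p]. For instance
  ∂[v_1,v_3] = [v_3] − [v_1].
The 6×12 boundary matrix has rank 5 and Smith normal form diag(1,1,1,1,1).

∂_2: C_2 → C_1 maps a triangle to the signed sum of its edges. For instance
  ∂[v_1,v_2,v_3] = [v_2,v_3] − [v_1,v_3] + [v_1,v_2],
  ∂[v_1,v_4,v_5] = [v_4,v_5] − [v_1,v_5] + [v_1,v_4].
The resulting 12×6 matrix has rank 6, and its Smith normal form has invariant factors (1,1,1,1,1,1).

Reading off H_k = ker ∂_k / im ∂_{k+1}:

  H_1: rank ker ∂_1 − rank ∂_2 = (12 − 5) − 6 = 1, and the invariant factors of ∂_2 are all 1, so H_1 = Z.

H_1 = Z.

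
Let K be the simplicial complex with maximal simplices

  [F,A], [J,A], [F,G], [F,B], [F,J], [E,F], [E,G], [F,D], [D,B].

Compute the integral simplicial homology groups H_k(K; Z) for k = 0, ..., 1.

H_0 = Z,  H_1 = Z^3.

Order the vertices as A < B < D < E < F < G < J. Listing each simplex with vertices in this order, K has dimension 1 with simplices:

  0-simplices (7): A, B, D, E, F, G, J
  1-simplices (9): AF, AJ, BD, BF, DF, EF, EG, FG, FJ

giving chain groups C_0 ≅ Z^7, C_1 ≅ Z^9.

Boundary ∂_1: C_1 → C_0 is given by ∂[p,q] = [q] − [p]. For instance
  ∂AJ = J − A.
This gives a 7×9 integer matrix of rank 6; reducing to Smith normal form yields diagonal entries (1,1,1,1,1,1).

Now H_k = ker ∂_k / im ∂_{k+1}, so:

  H_0: rank C_0 − rank ∂_1 = 7 − 6 = 1, and the invariant factors of ∂_1 are all 1, so H_0 = Z.
  H_1: rank ker ∂_1 − rank ∂_2 = (9 − 6) − 0 = 3, and there is no ∂_2, so H_1 = Z^3.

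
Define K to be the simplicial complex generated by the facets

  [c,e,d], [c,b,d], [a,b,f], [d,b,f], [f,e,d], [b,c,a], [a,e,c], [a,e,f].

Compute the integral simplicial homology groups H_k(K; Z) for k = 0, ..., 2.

Order the vertices as a < b < c < d < e < f. Listing each simplex with vertices in this order, K has dimension 2 with simplices:

  0-simplices (6): a, b, c, d, e, f
  1-simplices (12): ab, ac, ae, af, bc, bd, bf, cd, ce, de, df, ef
  2-simplices (8): abc, abf, ace, aef, bcd, bdf, cde, def

so the chain groups are C_0 ≅ Z^6, C_1 ≅ Z^12, C_2 ≅ Z^8.

Boundary ∂_1: C_1 → C_0 sends each edge [p,q] (with p < q) to q − p.
The resulting 6×12 matrix has rank 5, and its Smith normal form has invariant factors (1,1,1,1,1).

Boundary ∂_2: C_2 → C_1 sends each 2-simplex [p,q,r] to [q,r] − [p,r] + [p,q]. For instance
  ∂cde = de − ce + cd,
  ∂abc = bc − ac + ab.
The resulting 12×8 matrix has rank 7, and its Smith normal form has invariant factors (1,1,1,1,1,1,1).

From H_k ≅ ker(∂_k) / im(∂_{k+1}) we obtain:

  H_0: rank C_0 − rank ∂_1 = 6 − 5 = 1, and the invariant factors of ∂_1 are all 1, so H_0 = Z.
  H_1: rank ker ∂_1 − rank ∂_2 = (12 − 5) − 7 = 0, and the invariant factors of ∂_2 are all 1, so H_1 = 0.
  H_2: rank ker ∂_2 − rank ∂_3 = (8 − 7) − 0 = 1, and there is no ∂_3, so H_2 = Z.

(K is a triangulation of the 2-sphere S^2.)

H_0 ≅ Z,  H_1 = 0,  H_2 ≅ Z.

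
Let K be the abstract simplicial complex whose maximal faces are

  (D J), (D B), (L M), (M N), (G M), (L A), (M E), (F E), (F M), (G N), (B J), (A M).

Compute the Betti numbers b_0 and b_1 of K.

K has 10 vertices, 12 edges.
rank ∂_0 = 0, rank ∂_1 = 8 ⇒ b_0 = 10 − 0 − 8 = 2; all invariant factors of ∂_1 are 1 so no torsion. So H_0 = Z^2.
rank ∂_1 = 8, rank ∂_2 = 0 ⇒ b_1 = 12 − 8 − 0 = 4. So H_1 = Z^4.

b_0 = 2, b_1 = 4.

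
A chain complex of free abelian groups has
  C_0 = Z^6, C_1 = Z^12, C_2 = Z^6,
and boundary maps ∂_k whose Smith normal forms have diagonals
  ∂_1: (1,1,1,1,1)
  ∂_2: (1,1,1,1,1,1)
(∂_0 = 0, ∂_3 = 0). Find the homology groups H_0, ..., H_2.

H_0 = Z,  H_1 = Z,  H_2 = 0.

H_0: b_0 = 6 − 0 − 5 = 1; torsion from ∂_1 factors > 1: none. So H_0 = Z.
H_1: b_1 = 12 − 5 − 6 = 1; torsion from ∂_2 factors > 1: none. So H_1 = Z.
H_2: b_2 = 6 − 6 − 0 = 0; torsion from ∂_3 factors > 1: none. So H_2 = 0.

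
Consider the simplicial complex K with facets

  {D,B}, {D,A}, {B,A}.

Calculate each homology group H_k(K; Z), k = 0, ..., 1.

Order the vertices as A < B < D. Listing each simplex with vertices in this order, K has dimension 1 with simplices:

  0-simplices (3): A, B, D
  1-simplices (3): AB, AD, BD

Hence C_0 ≅ Z^3, C_1 ≅ Z^3.

∂_1: C_1 → C_0 maps an edge to its endpoints' difference, ∂[p,q] = q − p. For instance
  ∂BD = D − B.
The resulting 3×3 matrix has rank 2, and its Smith normal form has invariant factors (1,1).

From H_k ≅ ker(∂_k) / im(∂_{k+1}) we obtain:

  H_0: rank C_0 − rank ∂_1 = 3 − 2 = 1, and the invariant factors of ∂_1 are all 1, so H_0 ≅ Z.
  H_1: rank ker ∂_1 − rank ∂_2 = (3 − 2) − 0 = 1, and there is no ∂_2, so H_1 ≅ Z.

As a check, the Euler characteristic is 3 − 3 = 0, which agrees with 1 − 1 = 0.

H_0 = Z,  H_1 = Z.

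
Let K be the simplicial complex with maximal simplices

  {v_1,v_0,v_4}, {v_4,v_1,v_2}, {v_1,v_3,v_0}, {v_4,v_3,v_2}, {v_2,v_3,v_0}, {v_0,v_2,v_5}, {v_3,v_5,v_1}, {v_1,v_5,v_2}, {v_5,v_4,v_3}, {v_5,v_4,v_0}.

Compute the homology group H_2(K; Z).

H_2 = 0.

Fix the vertex order v_0 < v_1 < v_2 < v_3 < v_4 < v_5 and write every simplex with vertices in increasing order. Then dim K = 2 and the simplices of K are:

  0-simplices (6): [v_0], [v_1], [v_2], [v_3], [v_4], [v_5]
  1-simplices (15): (15 of them)
  2-simplices (10): [v_0,v_1,v_3], [v_0,v_1,v_4], [v_0,v_2,v_3], [v_0,v_2,v_5], [v_0,v_4,v_5], [v_1,v_2,v_4], [v_1,v_2,v_5], [v_1,v_3,v_5], [v_2,v_3,v_4], [v_3,v_4,v_5]

so the chain groups are C_0 ≅ Z^6, C_1 ≅ Z^15, C_2 ≅ Z^10.

∂_1: C_1 → C_0 is given by ∂[p,q] = [q] − [p]. For instance
  ∂[v_3,v_4] = [v_4] − [v_3].
The 6×15 boundary matrix has rank 5 and Smith normal form diag(1,1,1,1,1).

Boundary ∂_2: C_2 → C_1 sends each 2-simplex [p,q,r] to [q,r] − [p,r] + [p,q]. For instance
  ∂[v_1,v_2,v_5] = [v_2,v_5] − [v_1,v_5] + [v_1,v_2],
  ∂[v_1,v_2,v_4] = [v_2,v_4] − [v_1,v_4] + [v_1,v_2].
This gives a 15×10 integer matrix of rank 10; reducing to Smith normal form yields diagonal entries (1,1,1,1,1,1,1,1,1,2).

From H_k ≅ ker(∂_k) / im(∂_{k+1}) we obtain:

  H_2: rank ker ∂_2 − rank ∂_3 = (10 − 10) − 0 = 0, and there is no ∂_3, so H_2 = 0.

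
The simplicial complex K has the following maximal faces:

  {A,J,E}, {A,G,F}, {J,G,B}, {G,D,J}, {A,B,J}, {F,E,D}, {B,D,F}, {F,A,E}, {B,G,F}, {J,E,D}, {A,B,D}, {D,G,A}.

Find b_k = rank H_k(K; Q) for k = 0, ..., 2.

Take the total order A < B < D < E < F < G < J on the vertex set. Then K (dimension 2) consists of the simplices:

  0-simplices (7): A, B, D, E, F, G, J
  1-simplices (18): AB, AD, AE, AF, AG, AJ, BD, BF, BG, BJ, DE, DF, DG, DJ, EF, EJ, FG, GJ
  2-simplices (12): ABD, ABJ, ADG, AEF, AEJ, AFG, BDF, BFG, BGJ, DEF, DEJ, DGJ

Hence C_0 ≅ Z^7, C_1 ≅ Z^18, C_2 ≅ Z^12.

The boundary map ∂_1: C_1 → C_0 maps an edge to its endpoints' difference, ∂[p,q] = q − p.
This gives a 7×18 integer matrix of rank 6; reducing to Smith normal form yields diagonal entries (1,1,1,1,1,1).

∂_2: C_2 → C_1 maps a triangle to the signed sum of its edges. For instance
  ∂BDF = DF − BF + BD,
  ∂ABD = BD − AD + AB.
This gives a 18×12 integer matrix of rank 12; reducing to Smith normal form yields diagonal entries (1,1,1,1,1,1,1,1,1,1,1,2).

Computing H_k = (kernel of ∂_k) / (image of ∂_{k+1}):

  H_0: rank C_0 − rank ∂_1 = 7 − 6 = 1, and the invariant factors of ∂_1 are all 1, so H_0 = Z.
  H_1: rank ker ∂_1 − rank ∂_2 = (18 − 6) − 12 = 0, and ∂_2 has invariant factor 2 > 1, so H_1 = Z/2.
  H_2: rank ker ∂_2 − rank ∂_3 = (12 − 12) − 0 = 0, and there is no ∂_3, so H_2 = 0.

As a check, the Euler characteristic is 7 − 18 + 12 = 1, which agrees with 1 − 0 + 0 = 1.

Hence the Betti numbers are b_0 = 1, b_1 = 0, b_2 = 0.

b_0 = 1, b_1 = 0, b_2 = 0.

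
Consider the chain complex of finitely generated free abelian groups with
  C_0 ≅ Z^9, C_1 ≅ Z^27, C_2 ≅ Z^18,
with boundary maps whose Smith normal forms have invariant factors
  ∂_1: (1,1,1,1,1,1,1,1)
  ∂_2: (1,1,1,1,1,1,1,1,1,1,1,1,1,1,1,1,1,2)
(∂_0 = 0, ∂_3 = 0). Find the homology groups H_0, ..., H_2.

H_0: b_0 = 9 − 0 − 8 = 1; torsion from ∂_1 factors > 1: none. So H_0 ≅ Z.
H_1: b_1 = 27 − 8 − 18 = 1; torsion from ∂_2 factors > 1: [2]. So H_1 ≅ Z ⊕ Z_2.
H_2: b_2 = 18 − 18 − 0 = 0; torsion from ∂_3 factors > 1: none. So H_2 ≅ 0.

H_0 ≅ Z,  H_1 ≅ Z ⊕ Z_2,  H_2 = 0.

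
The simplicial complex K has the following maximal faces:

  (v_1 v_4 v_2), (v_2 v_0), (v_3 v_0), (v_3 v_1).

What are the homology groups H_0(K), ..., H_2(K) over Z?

K has 5 vertices, 6 edges, 1 triangle.
rank ∂_0 = 0, rank ∂_1 = 4 ⇒ b_0 = 5 − 0 − 4 = 1; all invariant factors of ∂_1 are 1 so no torsion. So H_0 ≅ Z.
rank ∂_1 = 4, rank ∂_2 = 1 ⇒ b_1 = 6 − 4 − 1 = 1; all invariant factors of ∂_2 are 1 so no torsion. So H_1 ≅ Z.
rank ∂_2 = 1, rank ∂_3 = 0 ⇒ b_2 = 1 − 1 − 0 = 0. So H_2 ≅ 0.

H_0 = Z,  H_1 = Z,  H_2 = 0.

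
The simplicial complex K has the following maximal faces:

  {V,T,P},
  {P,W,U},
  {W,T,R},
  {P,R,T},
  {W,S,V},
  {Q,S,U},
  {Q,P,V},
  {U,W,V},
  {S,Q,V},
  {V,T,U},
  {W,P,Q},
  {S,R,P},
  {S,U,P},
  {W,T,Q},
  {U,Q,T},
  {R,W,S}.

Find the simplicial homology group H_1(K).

Fix the vertex order P < Q < R < S < T < U < V < W and write every simplex with vertices in increasing order. Then dim K = 2 and the simplices of K are:

  0-simplices (8): P, Q, R, S, T, U, V, W
  1-simplices (24): PQ, PR, PS, PT, PU, PV, PW, QS, QT, QU, QV, QW, RS, RT, RW, SU, SV, SW, TU, TV, TW, UV, UW, VW
  2-simplices (16): PQV, PQW, PRS, PRT, PSU, PTV, PUW, QSU, QSV, QTU, QTW, RSW, RTW, SVW, TUV, UVW

Hence C_0 ≅ Z^8, C_1 ≅ Z^24, C_2 ≅ Z^16.

Boundary ∂_1: C_1 → C_0 sends each edge [p,q] (with p < q) to q − p. For instance
  ∂VW = W − V.
This gives a 8×24 integer matrix of rank 7; reducing to Smith normal form yields diagonal entries (1,1,1,1,1,1,1).

Boundary ∂_2: C_2 → C_1 acts by ∂[p,q,r] = [q,r] − [p,r] + [p,q]. For instance
  ∂PSU = SU − PU + PS,
  ∂RSW = SW − RW + RS.
As a 24×16 matrix over Z this has rank 15, with invariant factors (1,1,1,1,1,1,1,1,1,1,1,1,1,1,1).

From H_k ≅ ker(∂_k) / im(∂_{k+1}) we obtain:

  H_1: rank ker ∂_1 − rank ∂_2 = (24 − 7) − 15 = 2, and the invariant factors of ∂_2 are all 1, so H_1 = Z^2.

H_1 ≅ Z^2.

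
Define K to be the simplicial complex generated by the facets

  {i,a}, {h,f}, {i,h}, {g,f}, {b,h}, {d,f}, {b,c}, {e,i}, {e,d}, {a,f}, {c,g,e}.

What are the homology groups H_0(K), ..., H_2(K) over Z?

H_0 = Z,  H_1 = Z^4,  H_2 = 0.

Fix the vertex order a < b < c < d < e < f < g < h < i and write every simplex with vertices in increasing order. Then dim K = 2 and the simplices of K are:

  0-simplices (9): a, b, c, d, e, f, g, h, i
  1-simplices (13): af, ai, bc, bh, ce, cg, de, df, eg, ei, fg, fh, hi
  2-simplices (1): ceg

giving chain groups C_0 ≅ Z^9, C_1 ≅ Z^13, C_2 ≅ Z^1.

∂_1: C_1 → C_0 maps an edge to its endpoints' difference, ∂[p,q] = q − p.
The resulting 9×13 matrix has rank 8, and its Smith normal form has invariant factors (1,1,1,1,1,1,1,1).

∂_2: C_2 → C_1 maps a triangle to the signed sum of its edges. For instance
  ∂ceg = eg − cg + ce.
As a 13×1 matrix over Z this has rank 1, with invariant factors (1).

From H_k ≅ ker(∂_k) / im(∂_{k+1}) we obtain:

  H_0: rank C_0 − rank ∂_1 = 9 − 8 = 1, and the invariant factors of ∂_1 are all 1, so H_0 ≅ Z.
  H_1: rank ker ∂_1 − rank ∂_2 = (13 − 8) − 1 = 4, and the invariant factors of ∂_2 are all 1, so H_1 ≅ Z^4.
  H_2: rank ker ∂_2 − rank ∂_3 = (1 − 1) − 0 = 0, and there is no ∂_3, so H_2 ≅ 0.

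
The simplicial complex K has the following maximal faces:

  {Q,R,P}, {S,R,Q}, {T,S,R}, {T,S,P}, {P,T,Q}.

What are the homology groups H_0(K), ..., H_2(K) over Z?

H_0 = Z,  H_1 = Z,  H_2 = 0.

K has 5 vertices, 10 edges, 5 triangles.
rank ∂_0 = 0, rank ∂_1 = 4 ⇒ b_0 = 5 − 0 − 4 = 1; all invariant factors of ∂_1 are 1 so no torsion. So H_0 = Z.
rank ∂_1 = 4, rank ∂_2 = 5 ⇒ b_1 = 10 − 4 − 5 = 1; all invariant factors of ∂_2 are 1 so no torsion. So H_1 = Z.
rank ∂_2 = 5, rank ∂_3 = 0 ⇒ b_2 = 5 − 5 − 0 = 0. So H_2 = 0.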